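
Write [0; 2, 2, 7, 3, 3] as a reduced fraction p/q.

156/385

Fold from the inside: start with 3/1.
  3 + 1/3 = 10/3
  7 + 3/10 = 73/10
  2 + 10/73 = 156/73
  2 + 73/156 = 385/156
  0 + 156/385 = 156/385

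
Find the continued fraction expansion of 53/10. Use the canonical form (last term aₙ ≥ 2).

53 = 5×10 + 3
10 = 3×3 + 1
3 = 3×1 + 0  (stop)
So 53/10 = [5; 3, 3].

[5; 3, 3]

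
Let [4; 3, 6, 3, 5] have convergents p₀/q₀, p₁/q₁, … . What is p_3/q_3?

259/60

Using pₖ = aₖpₖ₋₁ + pₖ₋₂, qₖ = aₖqₖ₋₁ + qₖ₋₂ (with p₋₁=1, p₋₂=0, q₋₁=0, q₋₂=1):
  k=0: a=4, p=4, q=1
  k=1: a=3, p=13, q=3
  k=2: a=6, p=82, q=19
  k=3: a=3, p=259, q=60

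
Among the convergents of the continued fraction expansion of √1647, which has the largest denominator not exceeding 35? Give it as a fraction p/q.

√1647 = [40; 1, 1, 2, 1, 1, 80, …] (period length 6).
Convergents:
  p_0/q_0 = 40/1
  p_1/q_1 = 41/1
  p_2/q_2 = 81/2
  p_3/q_3 = 203/5
  p_4/q_4 = 284/7
  p_5/q_5 = 487/12
  p_6/q_6 = 39244/967
q_5 = 12 ≤ 35 < 967 = q_6, so the answer is 487/12.

487/12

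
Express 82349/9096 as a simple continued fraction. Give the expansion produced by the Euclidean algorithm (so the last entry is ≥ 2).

82349 = 9·9096 + 485
9096 = 18·485 + 366
485 = 1·366 + 119
366 = 3·119 + 9
119 = 13·9 + 2
9 = 4·2 + 1
2 = 2·1 + 0  (stop)
So 82349/9096 = [9; 18, 1, 3, 13, 4, 2].

[9; 18, 1, 3, 13, 4, 2]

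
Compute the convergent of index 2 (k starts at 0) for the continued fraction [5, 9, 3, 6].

143/28

Using pₖ = aₖpₖ₋₁ + pₖ₋₂, qₖ = aₖqₖ₋₁ + qₖ₋₂ (with p₋₁=1, p₋₂=0, q₋₁=0, q₋₂=1):
  k=0: a=5, p=5, q=1
  k=1: a=9, p=46, q=9
  k=2: a=3, p=143, q=28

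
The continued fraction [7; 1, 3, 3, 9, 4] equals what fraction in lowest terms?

Fold from the inside: start with 4/1.
  9 + 1/4 = 37/4
  3 + 4/37 = 115/37
  3 + 37/115 = 382/115
  1 + 115/382 = 497/382
  7 + 382/497 = 3861/497

3861/497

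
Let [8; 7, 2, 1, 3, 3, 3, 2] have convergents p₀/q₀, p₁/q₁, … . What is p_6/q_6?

7127/876

Using pₖ = aₖpₖ₋₁ + pₖ₋₂, qₖ = aₖqₖ₋₁ + qₖ₋₂ (with p₋₁=1, p₋₂=0, q₋₁=0, q₋₂=1):
  k=0: a=8, p=8, q=1
  k=1: a=7, p=57, q=7
  k=2: a=2, p=122, q=15
  k=3: a=1, p=179, q=22
  k=4: a=3, p=659, q=81
  k=5: a=3, p=2156, q=265
  k=6: a=3, p=7127, q=876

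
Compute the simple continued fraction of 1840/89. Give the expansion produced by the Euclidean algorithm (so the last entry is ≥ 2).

[20; 1, 2, 14, 2]

1840 = 20·89 + 60
89 = 1·60 + 29
60 = 2·29 + 2
29 = 14·2 + 1
2 = 2·1 + 0  (stop)
So 1840/89 = [20; 1, 2, 14, 2].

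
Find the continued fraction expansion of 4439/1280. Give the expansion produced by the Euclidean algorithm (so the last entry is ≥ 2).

[3; 2, 7, 3, 3, 1, 1, 3]

4439 = 3*1280 + 599
1280 = 2*599 + 82
599 = 7*82 + 25
82 = 3*25 + 7
25 = 3*7 + 4
7 = 1*4 + 3
4 = 1*3 + 1
3 = 3*1 + 0  (stop)
So 4439/1280 = [3; 2, 7, 3, 3, 1, 1, 3].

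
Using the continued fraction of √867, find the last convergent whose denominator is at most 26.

√867 = [29; 2, 4, 29, 4, 2, 58, …] (period length 6).
Convergents:
  p_0/q_0 = 29/1
  p_1/q_1 = 59/2
  p_2/q_2 = 265/9
  p_3/q_3 = 7744/263
q_2 = 9 ≤ 26 < 263 = q_3, so the answer is 265/9.

265/9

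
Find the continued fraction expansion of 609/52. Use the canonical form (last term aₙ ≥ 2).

[11; 1, 2, 2, 7]

609 = 11×52 + 37
52 = 1×37 + 15
37 = 2×15 + 7
15 = 2×7 + 1
7 = 7×1 + 0  (stop)
So 609/52 = [11; 1, 2, 2, 7].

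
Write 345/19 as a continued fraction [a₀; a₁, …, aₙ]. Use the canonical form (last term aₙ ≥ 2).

345 = 18×19 + 3
19 = 6×3 + 1
3 = 3×1 + 0  (stop)
So 345/19 = [18; 6, 3].

[18; 6, 3]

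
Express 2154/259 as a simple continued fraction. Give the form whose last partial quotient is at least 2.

[8; 3, 6, 3, 4]

2154 = 8*259 + 82
259 = 3*82 + 13
82 = 6*13 + 4
13 = 3*4 + 1
4 = 4*1 + 0  (stop)
So 2154/259 = [8; 3, 6, 3, 4].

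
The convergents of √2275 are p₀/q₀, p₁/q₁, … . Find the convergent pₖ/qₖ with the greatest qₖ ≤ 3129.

149053/3125

√2275 = [47; 1, 2, 3, 2, 1, 94, …] (period length 6).
Convergents:
  p_0/q_0 = 47/1
  p_1/q_1 = 48/1
  p_2/q_2 = 143/3
  p_3/q_3 = 477/10
  p_4/q_4 = 1097/23
  p_5/q_5 = 1574/33
  p_6/q_6 = 149053/3125
  p_7/q_7 = 150627/3158
q_6 = 3125 ≤ 3129 < 3158 = q_7, so the answer is 149053/3125.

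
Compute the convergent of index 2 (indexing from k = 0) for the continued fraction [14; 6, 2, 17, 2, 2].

184/13

Using pₖ = aₖpₖ₋₁ + pₖ₋₂, qₖ = aₖqₖ₋₁ + qₖ₋₂ (with p₋₁=1, p₋₂=0, q₋₁=0, q₋₂=1):
  k=0: a=14, p=14, q=1
  k=1: a=6, p=85, q=6
  k=2: a=2, p=184, q=13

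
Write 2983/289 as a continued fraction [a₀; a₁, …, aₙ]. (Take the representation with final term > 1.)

2983 = 10*289 + 93
289 = 3*93 + 10
93 = 9*10 + 3
10 = 3*3 + 1
3 = 3*1 + 0  (stop)
So 2983/289 = [10; 3, 9, 3, 3].

[10; 3, 9, 3, 3]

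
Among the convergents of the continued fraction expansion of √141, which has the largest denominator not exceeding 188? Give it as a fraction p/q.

2173/183

√141 = [11; 1, 6, 1, 22, …] (period length 4).
Convergents:
  p_0/q_0 = 11/1
  p_1/q_1 = 12/1
  p_2/q_2 = 83/7
  p_3/q_3 = 95/8
  p_4/q_4 = 2173/183
  p_5/q_5 = 2268/191
q_4 = 183 ≤ 188 < 191 = q_5, so the answer is 2173/183.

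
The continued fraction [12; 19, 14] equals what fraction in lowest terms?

Using pₖ = aₖpₖ₋₁ + pₖ₋₂ and qₖ = aₖqₖ₋₁ + qₖ₋₂:
  k=0: a=12, p=12, q=1
  k=1: a=19, p=229, q=19
  k=2: a=14, p=3218, q=267

3218/267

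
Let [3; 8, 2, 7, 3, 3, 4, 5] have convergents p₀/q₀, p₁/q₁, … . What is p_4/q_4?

1241/398

Using pₖ = aₖpₖ₋₁ + pₖ₋₂, qₖ = aₖqₖ₋₁ + qₖ₋₂ (with p₋₁=1, p₋₂=0, q₋₁=0, q₋₂=1):
  k=0: a=3, p=3, q=1
  k=1: a=8, p=25, q=8
  k=2: a=2, p=53, q=17
  k=3: a=7, p=396, q=127
  k=4: a=3, p=1241, q=398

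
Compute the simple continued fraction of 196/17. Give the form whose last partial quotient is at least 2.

[11; 1, 1, 8]

196 = 11*17 + 9
17 = 1*9 + 8
9 = 1*8 + 1
8 = 8*1 + 0  (stop)
So 196/17 = [11; 1, 1, 8].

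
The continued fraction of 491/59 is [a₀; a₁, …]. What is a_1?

491 = 8·59 + 19   →  a_0 = 8
59 = 3·19 + 2   →  a_1 = 3

3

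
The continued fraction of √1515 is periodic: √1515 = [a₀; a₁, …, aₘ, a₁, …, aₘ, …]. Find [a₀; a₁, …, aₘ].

[38; 1, 11, 1, 76]

a₀ = ⌊√1515⌋ = 38.
With m₀=0, d₀=1 and mₖ₊₁ = dₖaₖ − mₖ, dₖ₊₁ = (n − mₖ₊₁²)/dₖ, aₖ₊₁ = ⌊(a₀+mₖ₊₁)/dₖ₊₁⌋:
  k=1: m=38, d=71, a=1
  k=2: m=33, d=6, a=11
  k=3: m=33, d=71, a=1
  k=4: m=38, d=1, a=76
d=1 and a=2a₀=76 at k=4, so the next step gives (m, d) = (38, 71) again — its k=1 value — and the period has length 4.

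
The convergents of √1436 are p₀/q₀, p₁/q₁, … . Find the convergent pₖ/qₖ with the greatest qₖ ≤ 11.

341/9

√1436 = [37; 1, 8, 2, 18, 2, 8, 1, 74, …] (period length 8).
Convergents:
  p_0/q_0 = 37/1
  p_1/q_1 = 38/1
  p_2/q_2 = 341/9
  p_3/q_3 = 720/19
q_2 = 9 ≤ 11 < 19 = q_3, so the answer is 341/9.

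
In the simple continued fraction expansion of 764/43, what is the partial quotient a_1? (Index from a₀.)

1

764 = 17·43 + 33   →  a_0 = 17
43 = 1·33 + 10   →  a_1 = 1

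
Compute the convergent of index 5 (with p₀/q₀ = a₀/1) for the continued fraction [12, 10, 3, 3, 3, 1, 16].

Using pₖ = aₖpₖ₋₁ + pₖ₋₂, qₖ = aₖqₖ₋₁ + qₖ₋₂ (with p₋₁=1, p₋₂=0, q₋₁=0, q₋₂=1):
  k=0: a=12, p=12, q=1
  k=1: a=10, p=121, q=10
  k=2: a=3, p=375, q=31
  k=3: a=3, p=1246, q=103
  k=4: a=3, p=4113, q=340
  k=5: a=1, p=5359, q=443

5359/443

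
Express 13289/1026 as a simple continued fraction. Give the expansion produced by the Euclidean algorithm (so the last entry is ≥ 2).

[12; 1, 19, 1, 15, 3]

13289 = 12×1026 + 977
1026 = 1×977 + 49
977 = 19×49 + 46
49 = 1×46 + 3
46 = 15×3 + 1
3 = 3×1 + 0  (stop)
So 13289/1026 = [12; 1, 19, 1, 15, 3].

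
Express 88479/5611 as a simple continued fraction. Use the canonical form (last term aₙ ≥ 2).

[15; 1, 3, 3, 15, 9, 3]

88479 = 15×5611 + 4314
5611 = 1×4314 + 1297
4314 = 3×1297 + 423
1297 = 3×423 + 28
423 = 15×28 + 3
28 = 9×3 + 1
3 = 3×1 + 0  (stop)
So 88479/5611 = [15; 1, 3, 3, 15, 9, 3].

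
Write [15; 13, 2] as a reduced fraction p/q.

407/27

Using pₖ = aₖpₖ₋₁ + pₖ₋₂ and qₖ = aₖqₖ₋₁ + qₖ₋₂:
  k=0: a=15, p=15, q=1
  k=1: a=13, p=196, q=13
  k=2: a=2, p=407, q=27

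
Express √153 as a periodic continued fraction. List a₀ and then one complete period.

a₀ = ⌊√153⌋ = 12.

[12; 2, 1, 2, 2, 2, 1, 2, 24]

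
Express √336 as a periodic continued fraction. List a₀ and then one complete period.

[18; 3, 36]

a₀ = ⌊√336⌋ = 18.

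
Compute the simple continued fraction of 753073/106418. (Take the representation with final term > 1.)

753073 = 7·106418 + 8147
106418 = 13·8147 + 507
8147 = 16·507 + 35
507 = 14·35 + 17
35 = 2·17 + 1
17 = 17·1 + 0  (stop)
So 753073/106418 = [7; 13, 16, 14, 2, 17].

[7; 13, 16, 14, 2, 17]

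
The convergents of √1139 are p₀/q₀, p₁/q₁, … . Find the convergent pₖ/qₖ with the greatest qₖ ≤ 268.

9011/267

√1139 = [33; 1, 2, 1, 66, …] (period length 4).
Convergents:
  p_0/q_0 = 33/1
  p_1/q_1 = 34/1
  p_2/q_2 = 101/3
  p_3/q_3 = 135/4
  p_4/q_4 = 9011/267
  p_5/q_5 = 9146/271
q_4 = 267 ≤ 268 < 271 = q_5, so the answer is 9011/267.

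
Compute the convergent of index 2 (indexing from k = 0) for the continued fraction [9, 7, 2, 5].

137/15

Using pₖ = aₖpₖ₋₁ + pₖ₋₂, qₖ = aₖqₖ₋₁ + qₖ₋₂ (with p₋₁=1, p₋₂=0, q₋₁=0, q₋₂=1):
  k=0: a=9, p=9, q=1
  k=1: a=7, p=64, q=7
  k=2: a=2, p=137, q=15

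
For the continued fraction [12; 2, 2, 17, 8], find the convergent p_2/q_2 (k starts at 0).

62/5

Using pₖ = aₖpₖ₋₁ + pₖ₋₂, qₖ = aₖqₖ₋₁ + qₖ₋₂ (with p₋₁=1, p₋₂=0, q₋₁=0, q₋₂=1):
  k=0: a=12, p=12, q=1
  k=1: a=2, p=25, q=2
  k=2: a=2, p=62, q=5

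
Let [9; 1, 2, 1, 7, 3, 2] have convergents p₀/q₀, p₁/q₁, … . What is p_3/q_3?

Using pₖ = aₖpₖ₋₁ + pₖ₋₂, qₖ = aₖqₖ₋₁ + qₖ₋₂ (with p₋₁=1, p₋₂=0, q₋₁=0, q₋₂=1):
  k=0: a=9, p=9, q=1
  k=1: a=1, p=10, q=1
  k=2: a=2, p=29, q=3
  k=3: a=1, p=39, q=4

39/4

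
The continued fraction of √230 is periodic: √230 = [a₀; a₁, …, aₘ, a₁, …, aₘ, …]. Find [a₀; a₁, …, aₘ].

[15; 6, 30]

a₀ = ⌊√230⌋ = 15.
With m₀=0, d₀=1 and mₖ₊₁ = dₖaₖ − mₖ, dₖ₊₁ = (n − mₖ₊₁²)/dₖ, aₖ₊₁ = ⌊(a₀+mₖ₊₁)/dₖ₊₁⌋:
  k=1: m=15, d=5, a=6
  k=2: m=15, d=1, a=30
d=1 and a=2a₀=30 at k=2, so the next step gives (m, d) = (15, 5) again — its k=1 value — and the period has length 2.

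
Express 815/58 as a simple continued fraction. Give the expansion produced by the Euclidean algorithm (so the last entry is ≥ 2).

[14; 19, 3]

815 = 14*58 + 3
58 = 19*3 + 1
3 = 3*1 + 0  (stop)
So 815/58 = [14; 19, 3].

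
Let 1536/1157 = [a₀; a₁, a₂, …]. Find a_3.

1

1536 = 1·1157 + 379   →  a_0 = 1
1157 = 3·379 + 20   →  a_1 = 3
379 = 18·20 + 19   →  a_2 = 18
20 = 1·19 + 1   →  a_3 = 1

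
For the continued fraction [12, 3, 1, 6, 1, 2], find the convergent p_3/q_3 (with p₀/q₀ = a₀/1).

Using pₖ = aₖpₖ₋₁ + pₖ₋₂, qₖ = aₖqₖ₋₁ + qₖ₋₂ (with p₋₁=1, p₋₂=0, q₋₁=0, q₋₂=1):
  k=0: a=12, p=12, q=1
  k=1: a=3, p=37, q=3
  k=2: a=1, p=49, q=4
  k=3: a=6, p=331, q=27

331/27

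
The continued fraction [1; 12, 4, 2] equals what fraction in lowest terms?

Fold from the inside: start with 2/1.
  4 + 1/2 = 9/2
  12 + 2/9 = 110/9
  1 + 9/110 = 119/110

119/110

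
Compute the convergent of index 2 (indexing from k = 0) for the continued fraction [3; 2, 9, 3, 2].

Using pₖ = aₖpₖ₋₁ + pₖ₋₂, qₖ = aₖqₖ₋₁ + qₖ₋₂ (with p₋₁=1, p₋₂=0, q₋₁=0, q₋₂=1):
  k=0: a=3, p=3, q=1
  k=1: a=2, p=7, q=2
  k=2: a=9, p=66, q=19

66/19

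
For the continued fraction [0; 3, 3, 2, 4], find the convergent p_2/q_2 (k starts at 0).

Using pₖ = aₖpₖ₋₁ + pₖ₋₂, qₖ = aₖqₖ₋₁ + qₖ₋₂ (with p₋₁=1, p₋₂=0, q₋₁=0, q₋₂=1):
  k=0: a=0, p=0, q=1
  k=1: a=3, p=1, q=3
  k=2: a=3, p=3, q=10

3/10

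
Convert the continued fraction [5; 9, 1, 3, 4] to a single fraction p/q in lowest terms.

Using pₖ = aₖpₖ₋₁ + pₖ₋₂ and qₖ = aₖqₖ₋₁ + qₖ₋₂:
  k=0: a=5, p=5, q=1
  k=1: a=9, p=46, q=9
  k=2: a=1, p=51, q=10
  k=3: a=3, p=199, q=39
  k=4: a=4, p=847, q=166

847/166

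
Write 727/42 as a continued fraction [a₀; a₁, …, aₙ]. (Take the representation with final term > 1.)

727 = 17×42 + 13
42 = 3×13 + 3
13 = 4×3 + 1
3 = 3×1 + 0  (stop)
So 727/42 = [17; 3, 4, 3].

[17; 3, 4, 3]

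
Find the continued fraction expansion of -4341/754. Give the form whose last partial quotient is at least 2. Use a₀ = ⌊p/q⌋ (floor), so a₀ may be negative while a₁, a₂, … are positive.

[-6; 4, 8, 3, 7]

-4341 = -6*754 + 183
754 = 4*183 + 22
183 = 8*22 + 7
22 = 3*7 + 1
7 = 7*1 + 0  (stop)
So -4341/754 = [-6; 4, 8, 3, 7].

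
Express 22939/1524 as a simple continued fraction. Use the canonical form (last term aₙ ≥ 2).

22939 = 15*1524 + 79
1524 = 19*79 + 23
79 = 3*23 + 10
23 = 2*10 + 3
10 = 3*3 + 1
3 = 3*1 + 0  (stop)
So 22939/1524 = [15; 19, 3, 2, 3, 3].

[15; 19, 3, 2, 3, 3]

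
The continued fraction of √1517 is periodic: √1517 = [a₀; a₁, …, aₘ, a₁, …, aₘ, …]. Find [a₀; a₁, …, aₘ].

a₀ = ⌊√1517⌋ = 38.

[38; 1, 18, 2, 18, 1, 76]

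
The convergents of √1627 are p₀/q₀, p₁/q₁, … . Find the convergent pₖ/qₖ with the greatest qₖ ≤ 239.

√1627 = [40; 2, 1, 39, 1, 2, 80, …] (period length 6).
Convergents:
  p_0/q_0 = 40/1
  p_1/q_1 = 81/2
  p_2/q_2 = 121/3
  p_3/q_3 = 4800/119
  p_4/q_4 = 4921/122
  p_5/q_5 = 14642/363
q_4 = 122 ≤ 239 < 363 = q_5, so the answer is 4921/122.

4921/122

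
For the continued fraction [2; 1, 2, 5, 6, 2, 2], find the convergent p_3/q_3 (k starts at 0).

43/16

Using pₖ = aₖpₖ₋₁ + pₖ₋₂, qₖ = aₖqₖ₋₁ + qₖ₋₂ (with p₋₁=1, p₋₂=0, q₋₁=0, q₋₂=1):
  k=0: a=2, p=2, q=1
  k=1: a=1, p=3, q=1
  k=2: a=2, p=8, q=3
  k=3: a=5, p=43, q=16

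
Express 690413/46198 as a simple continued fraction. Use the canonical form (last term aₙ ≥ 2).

690413 = 14*46198 + 43641
46198 = 1*43641 + 2557
43641 = 17*2557 + 172
2557 = 14*172 + 149
172 = 1*149 + 23
149 = 6*23 + 11
23 = 2*11 + 1
11 = 11*1 + 0  (stop)
So 690413/46198 = [14; 1, 17, 14, 1, 6, 2, 11].

[14; 1, 17, 14, 1, 6, 2, 11]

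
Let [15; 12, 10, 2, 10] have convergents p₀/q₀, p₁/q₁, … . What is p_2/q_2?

Using pₖ = aₖpₖ₋₁ + pₖ₋₂, qₖ = aₖqₖ₋₁ + qₖ₋₂ (with p₋₁=1, p₋₂=0, q₋₁=0, q₋₂=1):
  k=0: a=15, p=15, q=1
  k=1: a=12, p=181, q=12
  k=2: a=10, p=1825, q=121

1825/121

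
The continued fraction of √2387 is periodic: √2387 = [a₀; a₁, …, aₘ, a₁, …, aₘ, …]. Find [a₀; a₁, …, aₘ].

a₀ = ⌊√2387⌋ = 48.
With m₀=0, d₀=1 and mₖ₊₁ = dₖaₖ − mₖ, dₖ₊₁ = (n − mₖ₊₁²)/dₖ, aₖ₊₁ = ⌊(a₀+mₖ₊₁)/dₖ₊₁⌋:
  k=1: m=48, d=83, a=1
  k=2: m=35, d=14, a=5
  k=3: m=35, d=83, a=1
  k=4: m=48, d=1, a=96
d=1 and a=2a₀=96 at k=4, so the next step gives (m, d) = (48, 83) again — its k=1 value — and the period has length 4.

[48; 1, 5, 1, 96]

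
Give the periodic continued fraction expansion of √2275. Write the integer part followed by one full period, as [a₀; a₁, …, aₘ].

a₀ = ⌊√2275⌋ = 47.

[47; 1, 2, 3, 2, 1, 94]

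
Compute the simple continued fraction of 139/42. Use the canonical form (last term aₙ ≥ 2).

139 = 3*42 + 13
42 = 3*13 + 3
13 = 4*3 + 1
3 = 3*1 + 0  (stop)
So 139/42 = [3; 3, 4, 3].

[3; 3, 4, 3]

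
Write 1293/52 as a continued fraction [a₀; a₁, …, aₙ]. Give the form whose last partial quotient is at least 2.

[24; 1, 6, 2, 3]

1293 = 24·52 + 45
52 = 1·45 + 7
45 = 6·7 + 3
7 = 2·3 + 1
3 = 3·1 + 0  (stop)
So 1293/52 = [24; 1, 6, 2, 3].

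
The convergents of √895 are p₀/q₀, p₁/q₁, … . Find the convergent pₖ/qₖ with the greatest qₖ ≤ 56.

359/12

√895 = [29; 1, 10, 1, 58, …] (period length 4).
Convergents:
  p_0/q_0 = 29/1
  p_1/q_1 = 30/1
  p_2/q_2 = 329/11
  p_3/q_3 = 359/12
  p_4/q_4 = 21151/707
q_3 = 12 ≤ 56 < 707 = q_4, so the answer is 359/12.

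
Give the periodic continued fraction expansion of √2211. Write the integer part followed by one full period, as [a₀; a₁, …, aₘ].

[47; 47, 94]

a₀ = ⌊√2211⌋ = 47.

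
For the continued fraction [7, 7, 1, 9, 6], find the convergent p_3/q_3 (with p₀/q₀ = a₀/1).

Using pₖ = aₖpₖ₋₁ + pₖ₋₂, qₖ = aₖqₖ₋₁ + qₖ₋₂ (with p₋₁=1, p₋₂=0, q₋₁=0, q₋₂=1):
  k=0: a=7, p=7, q=1
  k=1: a=7, p=50, q=7
  k=2: a=1, p=57, q=8
  k=3: a=9, p=563, q=79

563/79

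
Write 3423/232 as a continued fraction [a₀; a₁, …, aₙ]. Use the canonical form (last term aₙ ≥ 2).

[14; 1, 3, 14, 4]

3423 = 14·232 + 175
232 = 1·175 + 57
175 = 3·57 + 4
57 = 14·4 + 1
4 = 4·1 + 0  (stop)
So 3423/232 = [14; 1, 3, 14, 4].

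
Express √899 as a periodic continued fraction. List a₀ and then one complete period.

a₀ = ⌊√899⌋ = 29.
With m₀=0, d₀=1 and mₖ₊₁ = dₖaₖ − mₖ, dₖ₊₁ = (n − mₖ₊₁²)/dₖ, aₖ₊₁ = ⌊(a₀+mₖ₊₁)/dₖ₊₁⌋:
  k=1: m=29, d=58, a=1
  k=2: m=29, d=1, a=58
d=1 and a=2a₀=58 at k=2, so the next step gives (m, d) = (29, 58) again — its k=1 value — and the period has length 2.

[29; 1, 58]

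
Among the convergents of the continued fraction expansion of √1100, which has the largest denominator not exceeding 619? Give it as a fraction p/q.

√1100 = [33; 6, 66, …] (period length 2).
Convergents:
  p_0/q_0 = 33/1
  p_1/q_1 = 199/6
  p_2/q_2 = 13167/397
  p_3/q_3 = 79201/2388
q_2 = 397 ≤ 619 < 2388 = q_3, so the answer is 13167/397.

13167/397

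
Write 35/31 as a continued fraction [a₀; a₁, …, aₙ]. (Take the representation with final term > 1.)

35 = 1×31 + 4
31 = 7×4 + 3
4 = 1×3 + 1
3 = 3×1 + 0  (stop)
So 35/31 = [1; 7, 1, 3].

[1; 7, 1, 3]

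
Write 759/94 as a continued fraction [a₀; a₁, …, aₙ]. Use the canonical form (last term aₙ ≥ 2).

759 = 8×94 + 7
94 = 13×7 + 3
7 = 2×3 + 1
3 = 3×1 + 0  (stop)
So 759/94 = [8; 13, 2, 3].

[8; 13, 2, 3]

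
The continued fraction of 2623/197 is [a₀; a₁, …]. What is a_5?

1

2623 = 13·197 + 62   →  a_0 = 13
197 = 3·62 + 11   →  a_1 = 3
62 = 5·11 + 7   →  a_2 = 5
11 = 1·7 + 4   →  a_3 = 1
7 = 1·4 + 3   →  a_4 = 1
4 = 1·3 + 1   →  a_5 = 1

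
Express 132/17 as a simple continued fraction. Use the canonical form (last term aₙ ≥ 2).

[7; 1, 3, 4]

132 = 7·17 + 13
17 = 1·13 + 4
13 = 3·4 + 1
4 = 4·1 + 0  (stop)
So 132/17 = [7; 1, 3, 4].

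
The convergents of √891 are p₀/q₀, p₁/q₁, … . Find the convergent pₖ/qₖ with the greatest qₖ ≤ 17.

√891 = [29; 1, 5, 1, 1, 1, 5, 1, 58, …] (period length 8).
Convergents:
  p_0/q_0 = 29/1
  p_1/q_1 = 30/1
  p_2/q_2 = 179/6
  p_3/q_3 = 209/7
  p_4/q_4 = 388/13
  p_5/q_5 = 597/20
q_4 = 13 ≤ 17 < 20 = q_5, so the answer is 388/13.

388/13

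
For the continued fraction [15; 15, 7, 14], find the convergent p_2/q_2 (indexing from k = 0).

Using pₖ = aₖpₖ₋₁ + pₖ₋₂, qₖ = aₖqₖ₋₁ + qₖ₋₂ (with p₋₁=1, p₋₂=0, q₋₁=0, q₋₂=1):
  k=0: a=15, p=15, q=1
  k=1: a=15, p=226, q=15
  k=2: a=7, p=1597, q=106

1597/106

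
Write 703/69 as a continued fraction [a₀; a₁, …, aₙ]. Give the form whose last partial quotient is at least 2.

[10; 5, 3, 4]

703 = 10*69 + 13
69 = 5*13 + 4
13 = 3*4 + 1
4 = 4*1 + 0  (stop)
So 703/69 = [10; 5, 3, 4].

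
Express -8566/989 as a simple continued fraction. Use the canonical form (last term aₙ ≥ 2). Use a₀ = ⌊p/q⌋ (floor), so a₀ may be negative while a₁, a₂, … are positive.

[-9; 2, 1, 19, 1, 15]

-8566 = -9·989 + 335
989 = 2·335 + 319
335 = 1·319 + 16
319 = 19·16 + 15
16 = 1·15 + 1
15 = 15·1 + 0  (stop)
So -8566/989 = [-9; 2, 1, 19, 1, 15].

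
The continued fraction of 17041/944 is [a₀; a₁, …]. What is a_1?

19

17041 = 18·944 + 49   →  a_0 = 18
944 = 19·49 + 13   →  a_1 = 19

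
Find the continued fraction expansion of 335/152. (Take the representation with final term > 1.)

[2; 4, 1, 9, 3]

335 = 2×152 + 31
152 = 4×31 + 28
31 = 1×28 + 3
28 = 9×3 + 1
3 = 3×1 + 0  (stop)
So 335/152 = [2; 4, 1, 9, 3].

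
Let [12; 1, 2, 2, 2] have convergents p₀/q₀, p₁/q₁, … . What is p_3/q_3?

Using pₖ = aₖpₖ₋₁ + pₖ₋₂, qₖ = aₖqₖ₋₁ + qₖ₋₂ (with p₋₁=1, p₋₂=0, q₋₁=0, q₋₂=1):
  k=0: a=12, p=12, q=1
  k=1: a=1, p=13, q=1
  k=2: a=2, p=38, q=3
  k=3: a=2, p=89, q=7

89/7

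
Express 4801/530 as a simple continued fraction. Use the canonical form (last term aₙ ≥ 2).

[9; 17, 10, 3]

4801 = 9×530 + 31
530 = 17×31 + 3
31 = 10×3 + 1
3 = 3×1 + 0  (stop)
So 4801/530 = [9; 17, 10, 3].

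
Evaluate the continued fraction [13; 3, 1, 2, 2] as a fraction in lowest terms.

345/26

Fold from the inside: start with 2/1.
  2 + 1/2 = 5/2
  1 + 2/5 = 7/5
  3 + 5/7 = 26/7
  13 + 7/26 = 345/26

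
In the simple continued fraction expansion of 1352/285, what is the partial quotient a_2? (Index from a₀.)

1352 = 4·285 + 212   →  a_0 = 4
285 = 1·212 + 73   →  a_1 = 1
212 = 2·73 + 66   →  a_2 = 2

2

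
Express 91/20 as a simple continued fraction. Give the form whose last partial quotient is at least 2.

[4; 1, 1, 4, 2]

91 = 4*20 + 11
20 = 1*11 + 9
11 = 1*9 + 2
9 = 4*2 + 1
2 = 2*1 + 0  (stop)
So 91/20 = [4; 1, 1, 4, 2].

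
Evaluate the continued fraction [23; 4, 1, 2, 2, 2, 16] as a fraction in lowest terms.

30478/1313

Using pₖ = aₖpₖ₋₁ + pₖ₋₂ and qₖ = aₖqₖ₋₁ + qₖ₋₂:
  k=0: a=23, p=23, q=1
  k=1: a=4, p=93, q=4
  k=2: a=1, p=116, q=5
  k=3: a=2, p=325, q=14
  k=4: a=2, p=766, q=33
  k=5: a=2, p=1857, q=80
  k=6: a=16, p=30478, q=1313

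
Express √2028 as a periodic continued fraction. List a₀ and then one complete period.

[45; 30, 90]

a₀ = ⌊√2028⌋ = 45.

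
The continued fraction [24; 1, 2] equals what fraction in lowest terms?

Fold from the inside: start with 2/1.
  1 + 1/2 = 3/2
  24 + 2/3 = 74/3

74/3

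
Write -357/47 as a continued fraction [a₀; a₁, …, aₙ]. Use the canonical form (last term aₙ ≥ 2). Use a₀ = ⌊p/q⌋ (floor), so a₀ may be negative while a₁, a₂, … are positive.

[-8; 2, 2, 9]

-357 = -8×47 + 19
47 = 2×19 + 9
19 = 2×9 + 1
9 = 9×1 + 0  (stop)
So -357/47 = [-8; 2, 2, 9].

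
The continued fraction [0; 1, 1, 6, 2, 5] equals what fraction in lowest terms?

82/153

Fold from the inside: start with 5/1.
  2 + 1/5 = 11/5
  6 + 5/11 = 71/11
  1 + 11/71 = 82/71
  1 + 71/82 = 153/82
  0 + 82/153 = 82/153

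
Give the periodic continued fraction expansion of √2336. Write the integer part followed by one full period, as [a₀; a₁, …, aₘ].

a₀ = ⌊√2336⌋ = 48.
With m₀=0, d₀=1 and mₖ₊₁ = dₖaₖ − mₖ, dₖ₊₁ = (n − mₖ₊₁²)/dₖ, aₖ₊₁ = ⌊(a₀+mₖ₊₁)/dₖ₊₁⌋:
  k=1: m=48, d=32, a=3
  k=2: m=48, d=1, a=96
d=1 and a=2a₀=96 at k=2, so the next step gives (m, d) = (48, 32) again — its k=1 value — and the period has length 2.

[48; 3, 96]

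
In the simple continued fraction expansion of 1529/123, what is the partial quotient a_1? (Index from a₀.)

1529 = 12·123 + 53   →  a_0 = 12
123 = 2·53 + 17   →  a_1 = 2

2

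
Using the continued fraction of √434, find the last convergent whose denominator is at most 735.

5229/251

√434 = [20; 1, 4, 1, 40, …] (period length 4).
Convergents:
  p_0/q_0 = 20/1
  p_1/q_1 = 21/1
  p_2/q_2 = 104/5
  p_3/q_3 = 125/6
  p_4/q_4 = 5104/245
  p_5/q_5 = 5229/251
  p_6/q_6 = 26020/1249
q_5 = 251 ≤ 735 < 1249 = q_6, so the answer is 5229/251.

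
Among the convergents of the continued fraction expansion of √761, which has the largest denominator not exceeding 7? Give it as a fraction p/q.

138/5

√761 = [27; 1, 1, 2, 2, 1, 1, 54, …] (period length 7).
Convergents:
  p_0/q_0 = 27/1
  p_1/q_1 = 28/1
  p_2/q_2 = 55/2
  p_3/q_3 = 138/5
  p_4/q_4 = 331/12
q_3 = 5 ≤ 7 < 12 = q_4, so the answer is 138/5.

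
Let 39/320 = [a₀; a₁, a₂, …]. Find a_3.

39 = 0·320 + 39   →  a_0 = 0
320 = 8·39 + 8   →  a_1 = 8
39 = 4·8 + 7   →  a_2 = 4
8 = 1·7 + 1   →  a_3 = 1

1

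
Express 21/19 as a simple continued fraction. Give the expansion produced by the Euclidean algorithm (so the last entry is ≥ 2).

21 = 1·19 + 2
19 = 9·2 + 1
2 = 2·1 + 0  (stop)
So 21/19 = [1; 9, 2].

[1; 9, 2]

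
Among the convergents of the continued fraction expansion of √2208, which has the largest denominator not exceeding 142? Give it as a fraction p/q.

4417/94

√2208 = [46; 1, 92, …] (period length 2).
Convergents:
  p_0/q_0 = 46/1
  p_1/q_1 = 47/1
  p_2/q_2 = 4370/93
  p_3/q_3 = 4417/94
  p_4/q_4 = 410734/8741
q_3 = 94 ≤ 142 < 8741 = q_4, so the answer is 4417/94.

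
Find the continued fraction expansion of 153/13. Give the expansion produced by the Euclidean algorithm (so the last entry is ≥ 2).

[11; 1, 3, 3]

153 = 11*13 + 10
13 = 1*10 + 3
10 = 3*3 + 1
3 = 3*1 + 0  (stop)
So 153/13 = [11; 1, 3, 3].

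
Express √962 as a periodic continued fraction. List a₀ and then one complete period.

a₀ = ⌊√962⌋ = 31.
With m₀=0, d₀=1 and mₖ₊₁ = dₖaₖ − mₖ, dₖ₊₁ = (n − mₖ₊₁²)/dₖ, aₖ₊₁ = ⌊(a₀+mₖ₊₁)/dₖ₊₁⌋:
  k=1: m=31, d=1, a=62
d=1 and a=2a₀=62 at k=1, so the next step gives (m, d) = (31, 1) again — its k=1 value — and the period has length 1.

[31; 62]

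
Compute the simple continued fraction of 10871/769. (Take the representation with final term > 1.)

10871 = 14×769 + 105
769 = 7×105 + 34
105 = 3×34 + 3
34 = 11×3 + 1
3 = 3×1 + 0  (stop)
So 10871/769 = [14; 7, 3, 11, 3].

[14; 7, 3, 11, 3]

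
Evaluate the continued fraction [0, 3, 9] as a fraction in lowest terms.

9/28

Fold from the inside: start with 9/1.
  3 + 1/9 = 28/9
  0 + 9/28 = 9/28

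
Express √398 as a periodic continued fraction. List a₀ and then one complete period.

a₀ = ⌊√398⌋ = 19.
With m₀=0, d₀=1 and mₖ₊₁ = dₖaₖ − mₖ, dₖ₊₁ = (n − mₖ₊₁²)/dₖ, aₖ₊₁ = ⌊(a₀+mₖ₊₁)/dₖ₊₁⌋:
  k=1: m=19, d=37, a=1
  k=2: m=18, d=2, a=18
  k=3: m=18, d=37, a=1
  k=4: m=19, d=1, a=38
d=1 and a=2a₀=38 at k=4, so the next step gives (m, d) = (19, 37) again — its k=1 value — and the period has length 4.

[19; 1, 18, 1, 38]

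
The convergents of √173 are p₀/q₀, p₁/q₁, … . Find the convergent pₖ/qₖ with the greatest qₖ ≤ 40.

171/13

√173 = [13; 6, 1, 1, 6, 26, …] (period length 5).
Convergents:
  p_0/q_0 = 13/1
  p_1/q_1 = 79/6
  p_2/q_2 = 92/7
  p_3/q_3 = 171/13
  p_4/q_4 = 1118/85
q_3 = 13 ≤ 40 < 85 = q_4, so the answer is 171/13.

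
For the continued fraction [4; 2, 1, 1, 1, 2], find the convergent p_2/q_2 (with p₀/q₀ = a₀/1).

Using pₖ = aₖpₖ₋₁ + pₖ₋₂, qₖ = aₖqₖ₋₁ + qₖ₋₂ (with p₋₁=1, p₋₂=0, q₋₁=0, q₋₂=1):
  k=0: a=4, p=4, q=1
  k=1: a=2, p=9, q=2
  k=2: a=1, p=13, q=3

13/3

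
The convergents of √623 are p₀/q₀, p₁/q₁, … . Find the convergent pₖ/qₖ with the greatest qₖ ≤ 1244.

√623 = [24; 1, 23, 1, 48, …] (period length 4).
Convergents:
  p_0/q_0 = 24/1
  p_1/q_1 = 25/1
  p_2/q_2 = 599/24
  p_3/q_3 = 624/25
  p_4/q_4 = 30551/1224
  p_5/q_5 = 31175/1249
q_4 = 1224 ≤ 1244 < 1249 = q_5, so the answer is 30551/1224.

30551/1224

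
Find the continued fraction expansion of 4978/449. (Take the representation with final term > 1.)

4978 = 11·449 + 39
449 = 11·39 + 20
39 = 1·20 + 19
20 = 1·19 + 1
19 = 19·1 + 0  (stop)
So 4978/449 = [11; 11, 1, 1, 19].

[11; 11, 1, 1, 19]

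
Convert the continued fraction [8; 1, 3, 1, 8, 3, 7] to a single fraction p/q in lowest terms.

Fold from the inside: start with 7/1.
  3 + 1/7 = 22/7
  8 + 7/22 = 183/22
  1 + 22/183 = 205/183
  3 + 183/205 = 798/205
  1 + 205/798 = 1003/798
  8 + 798/1003 = 8822/1003

8822/1003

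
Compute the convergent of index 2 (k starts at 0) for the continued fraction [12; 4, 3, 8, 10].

Using pₖ = aₖpₖ₋₁ + pₖ₋₂, qₖ = aₖqₖ₋₁ + qₖ₋₂ (with p₋₁=1, p₋₂=0, q₋₁=0, q₋₂=1):
  k=0: a=12, p=12, q=1
  k=1: a=4, p=49, q=4
  k=2: a=3, p=159, q=13

159/13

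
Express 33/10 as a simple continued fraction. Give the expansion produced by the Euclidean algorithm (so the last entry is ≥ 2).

[3; 3, 3]

33 = 3*10 + 3
10 = 3*3 + 1
3 = 3*1 + 0  (stop)
So 33/10 = [3; 3, 3].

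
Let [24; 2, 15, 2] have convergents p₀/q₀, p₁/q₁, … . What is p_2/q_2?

Using pₖ = aₖpₖ₋₁ + pₖ₋₂, qₖ = aₖqₖ₋₁ + qₖ₋₂ (with p₋₁=1, p₋₂=0, q₋₁=0, q₋₂=1):
  k=0: a=24, p=24, q=1
  k=1: a=2, p=49, q=2
  k=2: a=15, p=759, q=31

759/31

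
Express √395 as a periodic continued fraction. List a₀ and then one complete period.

a₀ = ⌊√395⌋ = 19.
With m₀=0, d₀=1 and mₖ₊₁ = dₖaₖ − mₖ, dₖ₊₁ = (n − mₖ₊₁²)/dₖ, aₖ₊₁ = ⌊(a₀+mₖ₊₁)/dₖ₊₁⌋:
  k=1: m=19, d=34, a=1
  k=2: m=15, d=5, a=6
  k=3: m=15, d=34, a=1
  k=4: m=19, d=1, a=38
d=1 and a=2a₀=38 at k=4, so the next step gives (m, d) = (19, 34) again — its k=1 value — and the period has length 4.

[19; 1, 6, 1, 38]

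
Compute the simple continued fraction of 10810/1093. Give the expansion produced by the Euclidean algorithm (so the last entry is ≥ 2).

[9; 1, 8, 9, 4, 3]

10810 = 9×1093 + 973
1093 = 1×973 + 120
973 = 8×120 + 13
120 = 9×13 + 3
13 = 4×3 + 1
3 = 3×1 + 0  (stop)
So 10810/1093 = [9; 1, 8, 9, 4, 3].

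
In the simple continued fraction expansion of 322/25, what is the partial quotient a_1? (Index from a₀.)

322 = 12·25 + 22   →  a_0 = 12
25 = 1·22 + 3   →  a_1 = 1

1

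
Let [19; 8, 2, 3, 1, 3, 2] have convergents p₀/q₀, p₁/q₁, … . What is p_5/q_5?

5487/287

Using pₖ = aₖpₖ₋₁ + pₖ₋₂, qₖ = aₖqₖ₋₁ + qₖ₋₂ (with p₋₁=1, p₋₂=0, q₋₁=0, q₋₂=1):
  k=0: a=19, p=19, q=1
  k=1: a=8, p=153, q=8
  k=2: a=2, p=325, q=17
  k=3: a=3, p=1128, q=59
  k=4: a=1, p=1453, q=76
  k=5: a=3, p=5487, q=287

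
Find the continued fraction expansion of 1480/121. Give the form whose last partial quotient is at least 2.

[12; 4, 3, 9]

1480 = 12·121 + 28
121 = 4·28 + 9
28 = 3·9 + 1
9 = 9·1 + 0  (stop)
So 1480/121 = [12; 4, 3, 9].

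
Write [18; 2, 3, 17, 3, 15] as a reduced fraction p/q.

104515/5671

Using pₖ = aₖpₖ₋₁ + pₖ₋₂ and qₖ = aₖqₖ₋₁ + qₖ₋₂:
  k=0: a=18, p=18, q=1
  k=1: a=2, p=37, q=2
  k=2: a=3, p=129, q=7
  k=3: a=17, p=2230, q=121
  k=4: a=3, p=6819, q=370
  k=5: a=15, p=104515, q=5671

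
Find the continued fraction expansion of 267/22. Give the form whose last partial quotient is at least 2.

[12; 7, 3]

267 = 12*22 + 3
22 = 7*3 + 1
3 = 3*1 + 0  (stop)
So 267/22 = [12; 7, 3].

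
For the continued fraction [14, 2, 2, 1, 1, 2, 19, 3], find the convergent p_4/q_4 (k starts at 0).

Using pₖ = aₖpₖ₋₁ + pₖ₋₂, qₖ = aₖqₖ₋₁ + qₖ₋₂ (with p₋₁=1, p₋₂=0, q₋₁=0, q₋₂=1):
  k=0: a=14, p=14, q=1
  k=1: a=2, p=29, q=2
  k=2: a=2, p=72, q=5
  k=3: a=1, p=101, q=7
  k=4: a=1, p=173, q=12

173/12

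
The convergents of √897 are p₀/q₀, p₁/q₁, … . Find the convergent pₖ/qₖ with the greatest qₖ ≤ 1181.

√897 = [29; 1, 18, 1, 58, …] (period length 4).
Convergents:
  p_0/q_0 = 29/1
  p_1/q_1 = 30/1
  p_2/q_2 = 569/19
  p_3/q_3 = 599/20
  p_4/q_4 = 35311/1179
  p_5/q_5 = 35910/1199
q_4 = 1179 ≤ 1181 < 1199 = q_5, so the answer is 35311/1179.

35311/1179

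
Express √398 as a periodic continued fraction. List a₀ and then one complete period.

a₀ = ⌊√398⌋ = 19.
With m₀=0, d₀=1 and mₖ₊₁ = dₖaₖ − mₖ, dₖ₊₁ = (n − mₖ₊₁²)/dₖ, aₖ₊₁ = ⌊(a₀+mₖ₊₁)/dₖ₊₁⌋:
  k=1: m=19, d=37, a=1
  k=2: m=18, d=2, a=18
  k=3: m=18, d=37, a=1
  k=4: m=19, d=1, a=38
d=1 and a=2a₀=38 at k=4, so the next step gives (m, d) = (19, 37) again — its k=1 value — and the period has length 4.

[19; 1, 18, 1, 38]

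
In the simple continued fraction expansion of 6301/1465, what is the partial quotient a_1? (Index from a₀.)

3

6301 = 4·1465 + 441   →  a_0 = 4
1465 = 3·441 + 142   →  a_1 = 3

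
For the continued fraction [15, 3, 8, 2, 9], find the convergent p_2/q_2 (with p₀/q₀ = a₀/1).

383/25

Using pₖ = aₖpₖ₋₁ + pₖ₋₂, qₖ = aₖqₖ₋₁ + qₖ₋₂ (with p₋₁=1, p₋₂=0, q₋₁=0, q₋₂=1):
  k=0: a=15, p=15, q=1
  k=1: a=3, p=46, q=3
  k=2: a=8, p=383, q=25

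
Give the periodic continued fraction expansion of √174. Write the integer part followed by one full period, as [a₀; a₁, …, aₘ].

[13; 5, 4, 5, 26]

a₀ = ⌊√174⌋ = 13.
With m₀=0, d₀=1 and mₖ₊₁ = dₖaₖ − mₖ, dₖ₊₁ = (n − mₖ₊₁²)/dₖ, aₖ₊₁ = ⌊(a₀+mₖ₊₁)/dₖ₊₁⌋:
  k=1: m=13, d=5, a=5
  k=2: m=12, d=6, a=4
  k=3: m=12, d=5, a=5
  k=4: m=13, d=1, a=26
d=1 and a=2a₀=26 at k=4, so the next step gives (m, d) = (13, 5) again — its k=1 value — and the period has length 4.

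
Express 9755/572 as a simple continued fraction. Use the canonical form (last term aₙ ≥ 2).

[17; 18, 2, 4, 1, 2]

9755 = 17·572 + 31
572 = 18·31 + 14
31 = 2·14 + 3
14 = 4·3 + 2
3 = 1·2 + 1
2 = 2·1 + 0  (stop)
So 9755/572 = [17; 18, 2, 4, 1, 2].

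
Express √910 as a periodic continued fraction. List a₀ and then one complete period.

a₀ = ⌊√910⌋ = 30.
With m₀=0, d₀=1 and mₖ₊₁ = dₖaₖ − mₖ, dₖ₊₁ = (n − mₖ₊₁²)/dₖ, aₖ₊₁ = ⌊(a₀+mₖ₊₁)/dₖ₊₁⌋:
  k=1: m=30, d=10, a=6
  k=2: m=30, d=1, a=60
d=1 and a=2a₀=60 at k=2, so the next step gives (m, d) = (30, 10) again — its k=1 value — and the period has length 2.

[30; 6, 60]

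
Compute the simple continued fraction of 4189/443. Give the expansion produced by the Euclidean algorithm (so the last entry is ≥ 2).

4189 = 9×443 + 202
443 = 2×202 + 39
202 = 5×39 + 7
39 = 5×7 + 4
7 = 1×4 + 3
4 = 1×3 + 1
3 = 3×1 + 0  (stop)
So 4189/443 = [9; 2, 5, 5, 1, 1, 3].

[9; 2, 5, 5, 1, 1, 3]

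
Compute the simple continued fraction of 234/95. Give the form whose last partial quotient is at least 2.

[2; 2, 6, 3, 2]

234 = 2×95 + 44
95 = 2×44 + 7
44 = 6×7 + 2
7 = 3×2 + 1
2 = 2×1 + 0  (stop)
So 234/95 = [2; 2, 6, 3, 2].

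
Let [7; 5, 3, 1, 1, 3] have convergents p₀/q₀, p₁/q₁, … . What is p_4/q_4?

Using pₖ = aₖpₖ₋₁ + pₖ₋₂, qₖ = aₖqₖ₋₁ + qₖ₋₂ (with p₋₁=1, p₋₂=0, q₋₁=0, q₋₂=1):
  k=0: a=7, p=7, q=1
  k=1: a=5, p=36, q=5
  k=2: a=3, p=115, q=16
  k=3: a=1, p=151, q=21
  k=4: a=1, p=266, q=37

266/37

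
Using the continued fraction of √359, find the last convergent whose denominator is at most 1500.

13661/721

√359 = [18; 1, 17, 1, 36, …] (period length 4).
Convergents:
  p_0/q_0 = 18/1
  p_1/q_1 = 19/1
  p_2/q_2 = 341/18
  p_3/q_3 = 360/19
  p_4/q_4 = 13301/702
  p_5/q_5 = 13661/721
  p_6/q_6 = 245538/12959
q_5 = 721 ≤ 1500 < 12959 = q_6, so the answer is 13661/721.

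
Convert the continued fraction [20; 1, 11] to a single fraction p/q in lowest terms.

251/12

Using pₖ = aₖpₖ₋₁ + pₖ₋₂ and qₖ = aₖqₖ₋₁ + qₖ₋₂:
  k=0: a=20, p=20, q=1
  k=1: a=1, p=21, q=1
  k=2: a=11, p=251, q=12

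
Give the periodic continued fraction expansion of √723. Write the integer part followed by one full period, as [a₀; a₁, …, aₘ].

[26; 1, 7, 1, 52]

a₀ = ⌊√723⌋ = 26.
With m₀=0, d₀=1 and mₖ₊₁ = dₖaₖ − mₖ, dₖ₊₁ = (n − mₖ₊₁²)/dₖ, aₖ₊₁ = ⌊(a₀+mₖ₊₁)/dₖ₊₁⌋:
  k=1: m=26, d=47, a=1
  k=2: m=21, d=6, a=7
  k=3: m=21, d=47, a=1
  k=4: m=26, d=1, a=52
d=1 and a=2a₀=52 at k=4, so the next step gives (m, d) = (26, 47) again — its k=1 value — and the period has length 4.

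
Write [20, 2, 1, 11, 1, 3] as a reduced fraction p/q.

3031/149

Fold from the inside: start with 3/1.
  1 + 1/3 = 4/3
  11 + 3/4 = 47/4
  1 + 4/47 = 51/47
  2 + 47/51 = 149/51
  20 + 51/149 = 3031/149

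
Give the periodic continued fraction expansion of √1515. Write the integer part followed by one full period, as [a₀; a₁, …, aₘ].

a₀ = ⌊√1515⌋ = 38.
With m₀=0, d₀=1 and mₖ₊₁ = dₖaₖ − mₖ, dₖ₊₁ = (n − mₖ₊₁²)/dₖ, aₖ₊₁ = ⌊(a₀+mₖ₊₁)/dₖ₊₁⌋:
  k=1: m=38, d=71, a=1
  k=2: m=33, d=6, a=11
  k=3: m=33, d=71, a=1
  k=4: m=38, d=1, a=76
d=1 and a=2a₀=76 at k=4, so the next step gives (m, d) = (38, 71) again — its k=1 value — and the period has length 4.

[38; 1, 11, 1, 76]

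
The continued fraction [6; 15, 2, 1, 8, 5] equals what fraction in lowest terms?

Using pₖ = aₖpₖ₋₁ + pₖ₋₂ and qₖ = aₖqₖ₋₁ + qₖ₋₂:
  k=0: a=6, p=6, q=1
  k=1: a=15, p=91, q=15
  k=2: a=2, p=188, q=31
  k=3: a=1, p=279, q=46
  k=4: a=8, p=2420, q=399
  k=5: a=5, p=12379, q=2041

12379/2041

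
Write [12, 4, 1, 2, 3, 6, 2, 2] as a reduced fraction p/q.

19223/1574

Fold from the inside: start with 2/1.
  2 + 1/2 = 5/2
  6 + 2/5 = 32/5
  3 + 5/32 = 101/32
  2 + 32/101 = 234/101
  1 + 101/234 = 335/234
  4 + 234/335 = 1574/335
  12 + 335/1574 = 19223/1574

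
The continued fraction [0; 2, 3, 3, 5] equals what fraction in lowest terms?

53/122

Fold from the inside: start with 5/1.
  3 + 1/5 = 16/5
  3 + 5/16 = 53/16
  2 + 16/53 = 122/53
  0 + 53/122 = 53/122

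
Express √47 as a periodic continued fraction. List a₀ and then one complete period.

[6; 1, 5, 1, 12]

a₀ = ⌊√47⌋ = 6.
With m₀=0, d₀=1 and mₖ₊₁ = dₖaₖ − mₖ, dₖ₊₁ = (n − mₖ₊₁²)/dₖ, aₖ₊₁ = ⌊(a₀+mₖ₊₁)/dₖ₊₁⌋:
  k=1: m=6, d=11, a=1
  k=2: m=5, d=2, a=5
  k=3: m=5, d=11, a=1
  k=4: m=6, d=1, a=12
d=1 and a=2a₀=12 at k=4, so the next step gives (m, d) = (6, 11) again — its k=1 value — and the period has length 4.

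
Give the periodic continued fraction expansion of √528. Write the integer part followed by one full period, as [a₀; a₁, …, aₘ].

[22; 1, 44]

a₀ = ⌊√528⌋ = 22.
With m₀=0, d₀=1 and mₖ₊₁ = dₖaₖ − mₖ, dₖ₊₁ = (n − mₖ₊₁²)/dₖ, aₖ₊₁ = ⌊(a₀+mₖ₊₁)/dₖ₊₁⌋:
  k=1: m=22, d=44, a=1
  k=2: m=22, d=1, a=44
d=1 and a=2a₀=44 at k=2, so the next step gives (m, d) = (22, 44) again — its k=1 value — and the period has length 2.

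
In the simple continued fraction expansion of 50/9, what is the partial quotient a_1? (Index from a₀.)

1

50 = 5·9 + 5   →  a_0 = 5
9 = 1·5 + 4   →  a_1 = 1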